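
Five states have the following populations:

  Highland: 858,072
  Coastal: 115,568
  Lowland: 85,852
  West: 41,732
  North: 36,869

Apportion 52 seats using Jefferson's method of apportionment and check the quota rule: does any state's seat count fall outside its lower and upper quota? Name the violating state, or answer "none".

Highland

Standard quotas: Highland 39.206, Coastal 5.280, Lowland 3.923, West 1.907, North 1.685.
Jefferson allocation: Highland 41, Coastal 5, Lowland 4, West 1, North 1.
Highland has quota 39.206 (lower 39, upper 40) but receives 41 — outside the quota interval.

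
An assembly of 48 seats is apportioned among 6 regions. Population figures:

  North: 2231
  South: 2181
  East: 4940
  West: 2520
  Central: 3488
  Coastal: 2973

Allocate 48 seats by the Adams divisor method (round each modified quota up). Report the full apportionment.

North 6, South 6, East 12, West 7, Central 9, Coastal 8

Standard divisor 18333/48 ≈ 381.938; standard quotas: North 5.841, South 5.710, East 12.934, West 6.598, Central 9.132, Coastal 7.784.
Rounding up gives 6, 6, 13, 7, 10, 8 = 50 seats, so the divisor must be adjusted.
With modified divisor 416: modified quotas North 5.363, South 5.243, East 11.875, West 6.058, Central 8.385, Coastal 7.147.
Rounding up: North 6, South 6, East 12, West 7, Central 9, Coastal 8 (total 48).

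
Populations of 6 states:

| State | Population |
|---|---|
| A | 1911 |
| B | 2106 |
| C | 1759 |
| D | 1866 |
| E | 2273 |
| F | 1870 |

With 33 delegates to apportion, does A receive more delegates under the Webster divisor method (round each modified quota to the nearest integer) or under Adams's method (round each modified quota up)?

Webster: A 5, B 6, C 5, D 5, E 7, F 5.
Adams: A 6, B 6, C 5, D 5, E 6, F 5.
A gets 5 under Webster and 6 under Adams.

Adams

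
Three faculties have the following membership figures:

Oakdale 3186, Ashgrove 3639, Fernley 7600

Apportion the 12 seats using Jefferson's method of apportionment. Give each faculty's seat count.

Oakdale: 2, Ashgrove: 3, Fernley: 7

Standard divisor 14425/12 ≈ 1202.083; standard quotas: Oakdale 2.650, Ashgrove 3.027, Fernley 6.322.
Rounding down gives 2, 3, 6 = 11 seats, so the divisor must be adjusted.
With modified divisor 1070: modified quotas Oakdale 2.978, Ashgrove 3.401, Fernley 7.103.
Rounding down: Oakdale 2, Ashgrove 3, Fernley 7 (total 12).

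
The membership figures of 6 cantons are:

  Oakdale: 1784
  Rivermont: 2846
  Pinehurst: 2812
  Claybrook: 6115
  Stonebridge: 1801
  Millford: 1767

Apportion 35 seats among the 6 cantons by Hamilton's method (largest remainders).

Standard divisor: 17125 ÷ 35 ≈ 489.286.
Standard quotas: Oakdale 3.6461, Rivermont 5.8166, Pinehurst 5.7472, Claybrook 12.4978, Stonebridge 3.6809, Millford 3.6114.
Lower quotas: Oakdale 3, Rivermont 5, Pinehurst 5, Claybrook 12, Stonebridge 3, Millford 3 (sum 31, leaving 4 seats).
Remainders in descending order: Rivermont 0.8166, Pinehurst 0.7472, Stonebridge 0.6809, Oakdale 0.6461, Millford 0.6114, Claybrook 0.4978.
The surplus seats go to Rivermont, Pinehurst, Stonebridge, Oakdale.

Oakdale 4, Rivermont 6, Pinehurst 6, Claybrook 12, Stonebridge 4, Millford 3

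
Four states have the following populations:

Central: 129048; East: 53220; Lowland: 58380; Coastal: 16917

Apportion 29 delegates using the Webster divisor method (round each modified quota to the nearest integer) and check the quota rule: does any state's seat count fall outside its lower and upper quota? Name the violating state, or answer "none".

none

Standard quotas: Central 14.530, East 5.992, Lowland 6.573, Coastal 1.905.
Webster allocation: Central 14, East 6, Lowland 7, Coastal 2.
Every allocation lies between the lower and upper quota.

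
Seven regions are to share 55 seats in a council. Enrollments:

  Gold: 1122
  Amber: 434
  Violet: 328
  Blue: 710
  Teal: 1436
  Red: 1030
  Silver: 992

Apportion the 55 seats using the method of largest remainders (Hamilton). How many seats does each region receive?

Gold 10, Amber 4, Violet 3, Blue 7, Teal 13, Red 9, Silver 9

Total 6052; standard divisor 6052/55 ≈ 110.036.
Standard quotas: Gold 10.197, Amber 3.944, Violet 2.981, Blue 6.452, Teal 13.050, Red 9.361, Silver 9.015.
Lower quotas: Gold 10, Amber 3, Violet 2, Blue 6, Teal 13, Red 9, Silver 9 (sum 52, leaving 3 seats).
Remainders in descending order: Violet 0.981, Amber 0.944, Blue 0.452, Red 0.361, Gold 0.197, Teal 0.050, Silver 0.015.
The surplus seats go to Violet, Amber, Blue.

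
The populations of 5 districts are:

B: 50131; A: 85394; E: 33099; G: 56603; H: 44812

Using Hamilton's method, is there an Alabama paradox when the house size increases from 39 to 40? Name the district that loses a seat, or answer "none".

none

At 39 seats: B 7, A 12, E 5, G 8, H 7.
At 40 seats: B 7, A 13, E 5, G 8, H 7.
No district's allocation decreased.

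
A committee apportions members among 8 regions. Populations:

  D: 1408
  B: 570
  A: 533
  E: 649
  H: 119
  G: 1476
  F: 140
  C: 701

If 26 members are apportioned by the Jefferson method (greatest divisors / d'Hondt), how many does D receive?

Standard divisor 5596/26 ≈ 215.231; standard quotas: D 6.542, B 2.648, A 2.476, E 3.015, H 0.553, G 6.858, F 0.650, C 3.257.
Rounding down gives 6, 2, 2, 3, 0, 6, 0, 3 = 22 seats, so the divisor must be adjusted.
With modified divisor 180: modified quotas D 7.822, B 3.167, A 2.961, E 3.606, H 0.661, G 8.200, F 0.778, C 3.894.
Rounding down: D 7, B 3, A 2, E 3, H 0, G 8, F 0, C 3 (total 26).
D receives 7.

7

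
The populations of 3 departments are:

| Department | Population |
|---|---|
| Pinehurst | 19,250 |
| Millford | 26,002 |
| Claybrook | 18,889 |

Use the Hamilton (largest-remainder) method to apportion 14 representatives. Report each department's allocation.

Pinehurst 4; Millford 6; Claybrook 4

The standard divisor is 64141/14 ≈ 4581.5.
Standard quotas: Pinehurst 4.2017, Millford 5.6754, Claybrook 4.1229.
Lower quotas: Pinehurst 4, Millford 5, Claybrook 4 (sum 13, leaving 1 seat).
Remainders in descending order: Millford 0.6754, Pinehurst 0.2017, Claybrook 0.1229.
Largest remainder: Millford receives the extra seat.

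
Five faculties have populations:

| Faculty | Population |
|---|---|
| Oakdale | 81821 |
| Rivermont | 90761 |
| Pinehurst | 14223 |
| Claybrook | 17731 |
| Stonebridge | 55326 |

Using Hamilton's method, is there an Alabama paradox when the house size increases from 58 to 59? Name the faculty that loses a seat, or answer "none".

Stonebridge

At 58 seats: Oakdale 18, Rivermont 20, Pinehurst 3, Claybrook 4, Stonebridge 13.
At 59 seats: Oakdale 19, Rivermont 21, Pinehurst 3, Claybrook 4, Stonebridge 12.
Stonebridge drops from 13 to 12.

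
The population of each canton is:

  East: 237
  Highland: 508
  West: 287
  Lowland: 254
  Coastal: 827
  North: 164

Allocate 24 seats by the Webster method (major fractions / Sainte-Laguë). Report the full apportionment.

Standard divisor 2277/24 ≈ 94.875; standard quotas: East 2.498, Highland 5.354, West 3.025, Lowland 2.677, Coastal 8.717, North 1.729.
Rounding to the nearest integer gives East 2, Highland 5, West 3, Lowland 3, Coastal 9, North 2 — total 24, matching the house size, so no adjustment is needed.

East=2, Highland=5, West=3, Lowland=3, Coastal=9, North=2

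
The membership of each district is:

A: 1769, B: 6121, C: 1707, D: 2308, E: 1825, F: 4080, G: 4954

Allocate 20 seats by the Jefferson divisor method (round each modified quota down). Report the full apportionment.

A: 1; B: 6; C: 1; D: 2; E: 1; F: 4; G: 5

Standard divisor 22764/20 ≈ 1138.2; standard quotas: A 1.554, B 5.378, C 1.500, D 2.028, E 1.603, F 3.585, G 4.352.
Rounding down gives 1, 5, 1, 2, 1, 3, 4 = 17 seats, so the divisor must be adjusted.
With modified divisor 950: modified quotas A 1.862, B 6.443, C 1.797, D 2.429, E 1.921, F 4.295, G 5.215.
Rounding down: A 1, B 6, C 1, D 2, E 1, F 4, G 5 (total 20).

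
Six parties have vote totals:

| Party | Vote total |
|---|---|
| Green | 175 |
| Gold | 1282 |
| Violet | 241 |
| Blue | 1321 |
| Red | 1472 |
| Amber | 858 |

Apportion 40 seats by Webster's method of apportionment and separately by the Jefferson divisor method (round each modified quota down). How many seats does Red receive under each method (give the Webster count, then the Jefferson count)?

Webster: Green 1, Gold 10, Violet 2, Blue 10, Red 11, Amber 6.
Jefferson: Green 1, Gold 10, Violet 1, Blue 10, Red 12, Amber 6.
Red gets 11 under Webster and 12 under Jefferson.

11 and 12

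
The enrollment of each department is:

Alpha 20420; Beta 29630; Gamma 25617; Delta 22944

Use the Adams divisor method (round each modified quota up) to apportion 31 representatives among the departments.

Standard divisor 98611/31 ≈ 3181; standard quotas: Alpha 6.419, Beta 9.315, Gamma 8.053, Delta 7.213.
Rounding up gives 7, 10, 9, 8 = 34 seats, so the divisor must be adjusted.
With modified divisor 3300: modified quotas Alpha 6.188, Beta 8.979, Gamma 7.763, Delta 6.953.
Rounding up: Alpha 7, Beta 9, Gamma 8, Delta 7 (total 31).

Alpha 7, Beta 9, Gamma 8, Delta 7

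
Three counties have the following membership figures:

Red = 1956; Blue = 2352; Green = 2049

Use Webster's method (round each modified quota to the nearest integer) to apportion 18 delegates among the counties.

Red 5, Blue 7, Green 6

Standard divisor 6357/18 ≈ 353.167; standard quotas: Red 5.538, Blue 6.660, Green 5.802.
Rounding to the nearest integer gives 6, 7, 6 = 19 seats, so the divisor must be adjusted.
With modified divisor 360: modified quotas Red 5.433, Blue 6.533, Green 5.692.
Rounding to the nearest integer: Red 5, Blue 7, Green 6 (total 18).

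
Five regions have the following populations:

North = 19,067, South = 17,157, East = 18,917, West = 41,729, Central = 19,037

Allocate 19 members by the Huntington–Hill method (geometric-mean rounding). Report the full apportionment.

With divisor 6008: modified quotas North 3.174, South 2.856, East 3.149, West 6.946, Central 3.169.
Geometric-mean thresholds: North √(3·4)=3.464, South √(2·3)=2.449, East √(3·4)=3.464, West √(6·7)=6.481, Central √(3·4)=3.464.
Each quota rounded against its threshold gives North 3, South 3, East 3, West 7, Central 3 (total 19).

North 3, South 3, East 3, West 7, Central 3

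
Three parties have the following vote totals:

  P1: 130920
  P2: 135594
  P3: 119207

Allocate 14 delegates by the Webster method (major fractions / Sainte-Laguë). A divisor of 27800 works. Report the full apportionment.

With modified divisor 27800: modified quotas P1 4.709, P2 4.877, P3 4.288.
Rounding to the nearest integer: P1 5, P2 5, P3 4 (total 14).

P1: 5; P2: 5; P3: 4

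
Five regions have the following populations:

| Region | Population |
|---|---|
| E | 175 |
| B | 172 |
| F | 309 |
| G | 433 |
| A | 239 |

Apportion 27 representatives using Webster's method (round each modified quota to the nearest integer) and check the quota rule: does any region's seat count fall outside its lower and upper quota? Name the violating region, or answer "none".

Standard quotas: E 3.558, B 3.497, F 6.282, G 8.803, A 4.859.
Webster allocation: E 4, B 3, F 6, G 9, A 5.
Every allocation lies between the lower and upper quota.

none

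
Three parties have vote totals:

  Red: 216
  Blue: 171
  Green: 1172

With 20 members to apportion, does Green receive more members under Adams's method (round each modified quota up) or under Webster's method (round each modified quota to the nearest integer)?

Adams: Red 3, Blue 3, Green 14.
Webster: Red 3, Blue 2, Green 15.
Green gets 14 under Adams and 15 under Webster.

Webster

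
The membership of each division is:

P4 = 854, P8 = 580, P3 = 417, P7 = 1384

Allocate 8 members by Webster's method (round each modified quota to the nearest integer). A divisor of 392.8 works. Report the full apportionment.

With modified divisor 392.8: modified quotas P4 2.174, P8 1.477, P3 1.062, P7 3.523.
Rounding to the nearest integer: P4 2, P8 1, P3 1, P7 4 (total 8).

P4: 2, P8: 1, P3: 1, P7: 4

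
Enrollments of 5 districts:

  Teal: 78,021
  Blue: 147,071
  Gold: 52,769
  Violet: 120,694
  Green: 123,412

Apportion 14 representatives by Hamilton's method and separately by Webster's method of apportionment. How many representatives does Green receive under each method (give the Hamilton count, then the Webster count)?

Hamilton: Teal 2, Blue 4, Gold 2, Violet 3, Green 3.
Webster: Teal 2, Blue 4, Gold 1, Violet 3, Green 4.
Green gets 3 under Hamilton and 4 under Webster.

3 and 4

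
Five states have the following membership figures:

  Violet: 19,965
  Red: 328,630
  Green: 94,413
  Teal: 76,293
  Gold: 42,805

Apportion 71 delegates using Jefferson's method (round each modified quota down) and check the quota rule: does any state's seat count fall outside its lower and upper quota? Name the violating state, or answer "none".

Red

Standard quotas: Violet 2.522, Red 41.509, Green 11.925, Teal 9.637, Gold 5.407.
Jefferson allocation: Violet 2, Red 43, Green 12, Teal 9, Gold 5.
Red has quota 41.509 (lower 41, upper 42) but receives 43 — outside the quota interval.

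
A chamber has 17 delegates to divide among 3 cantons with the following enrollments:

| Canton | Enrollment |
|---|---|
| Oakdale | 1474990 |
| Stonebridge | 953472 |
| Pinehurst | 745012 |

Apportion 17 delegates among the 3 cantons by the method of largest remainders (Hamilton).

Oakdale=8; Stonebridge=5; Pinehurst=4

Total 3173474; standard divisor 3173474/17 ≈ 186674.941.
Standard quotas: Oakdale 7.9014, Stonebridge 5.1077, Pinehurst 3.9910.
Lower quotas: Oakdale 7, Stonebridge 5, Pinehurst 3 (sum 15, leaving 2 seats).
Remainders in descending order: Pinehurst 0.9910, Oakdale 0.9014, Stonebridge 0.1077.
The surplus seats go to Pinehurst, Oakdale.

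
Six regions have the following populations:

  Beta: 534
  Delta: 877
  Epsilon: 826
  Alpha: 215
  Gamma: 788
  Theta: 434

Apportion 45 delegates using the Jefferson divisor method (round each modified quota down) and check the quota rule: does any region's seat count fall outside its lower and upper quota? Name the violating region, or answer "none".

Standard quotas: Beta 6.541, Delta 10.742, Epsilon 10.117, Alpha 2.633, Gamma 9.652, Theta 5.316.
Jefferson allocation: Beta 7, Delta 11, Epsilon 10, Alpha 2, Gamma 10, Theta 5.
Every allocation lies between the lower and upper quota.

none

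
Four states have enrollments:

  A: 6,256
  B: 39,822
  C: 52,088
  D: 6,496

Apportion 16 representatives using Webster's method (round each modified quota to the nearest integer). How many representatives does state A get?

Standard divisor 104662/16 ≈ 6541.375; standard quotas: A 0.956, B 6.088, C 7.963, D 0.993.
Rounding to the nearest integer gives A 1, B 6, C 8, D 1 — total 16, matching the house size, so no adjustment is needed.
A receives 1.

1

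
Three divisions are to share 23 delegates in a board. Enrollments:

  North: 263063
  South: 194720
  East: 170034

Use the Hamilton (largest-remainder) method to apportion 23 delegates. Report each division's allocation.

North: 10; South: 7; East: 6

Total 627817; standard divisor 627817/23 ≈ 27296.391.
Standard quotas: North 9.6373, South 7.1335, East 6.2292.
Lower quotas: North 9, South 7, East 6 (sum 22, leaving 1 seat).
Remainders in descending order: North 0.6373, East 0.2292, South 0.1335.
The surplus seat goes to North.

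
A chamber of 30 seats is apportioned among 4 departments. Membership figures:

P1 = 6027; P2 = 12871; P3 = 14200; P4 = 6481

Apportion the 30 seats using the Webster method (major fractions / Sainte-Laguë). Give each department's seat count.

P1: 4, P2: 10, P3: 11, P4: 5

Standard divisor 39579/30 ≈ 1319.3; standard quotas: P1 4.568, P2 9.756, P3 10.763, P4 4.912.
Rounding to the nearest integer gives 5, 10, 11, 5 = 31 seats, so the divisor must be adjusted.
With modified divisor 1346: modified quotas P1 4.478, P2 9.562, P3 10.550, P4 4.815.
Rounding to the nearest integer: P1 4, P2 10, P3 11, P4 5 (total 30).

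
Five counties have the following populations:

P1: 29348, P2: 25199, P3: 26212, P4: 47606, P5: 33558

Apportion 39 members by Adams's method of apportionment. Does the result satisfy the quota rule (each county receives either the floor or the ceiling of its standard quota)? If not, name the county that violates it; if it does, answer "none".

none

Standard quotas: P1 7.069, P2 6.069, P3 6.313, P4 11.466, P5 8.083.
Adams allocation: P1 7, P2 6, P3 7, P4 11, P5 8.
Every allocation lies between the lower and upper quota.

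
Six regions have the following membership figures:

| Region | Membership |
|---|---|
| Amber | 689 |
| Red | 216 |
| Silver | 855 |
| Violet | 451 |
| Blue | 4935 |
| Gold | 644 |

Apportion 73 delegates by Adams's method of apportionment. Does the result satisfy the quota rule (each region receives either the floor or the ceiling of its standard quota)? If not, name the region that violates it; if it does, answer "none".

Standard quotas: Amber 6.457, Red 2.024, Silver 8.012, Violet 4.226, Blue 46.246, Gold 6.035.
Adams allocation: Amber 7, Red 2, Silver 8, Violet 5, Blue 45, Gold 6.
Blue has quota 46.246 (lower 46, upper 47) but receives 45 — outside the quota interval.

Blue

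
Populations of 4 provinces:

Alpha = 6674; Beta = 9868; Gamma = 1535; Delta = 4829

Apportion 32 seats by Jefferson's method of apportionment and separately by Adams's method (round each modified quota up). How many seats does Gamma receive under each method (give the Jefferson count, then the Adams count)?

2 and 3

Jefferson: Alpha 9, Beta 14, Gamma 2, Delta 7.
Adams: Alpha 9, Beta 13, Gamma 3, Delta 7.
Gamma gets 2 under Jefferson and 3 under Adams.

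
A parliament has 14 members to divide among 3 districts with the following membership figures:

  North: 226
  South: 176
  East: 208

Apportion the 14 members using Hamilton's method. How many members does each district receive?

North: 5, South: 4, East: 5

The standard divisor is 610/14 ≈ 43.571.
Standard quotas: North 5.187, South 4.039, East 4.774.
Lower quotas: North 5, South 4, East 4 (sum 13, leaving 1 seat).
Remainders in descending order: East 0.774, North 0.187, South 0.039.
Largest remainder: East receives the extra seat.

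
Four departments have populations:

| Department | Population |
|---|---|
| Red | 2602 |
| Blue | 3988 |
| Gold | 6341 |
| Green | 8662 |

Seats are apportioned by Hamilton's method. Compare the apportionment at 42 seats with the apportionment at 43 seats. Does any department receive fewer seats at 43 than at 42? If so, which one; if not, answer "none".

none

At 42 seats: Red 5, Blue 8, Gold 12, Green 17.
At 43 seats: Red 5, Blue 8, Gold 13, Green 17.
No department's allocation decreased.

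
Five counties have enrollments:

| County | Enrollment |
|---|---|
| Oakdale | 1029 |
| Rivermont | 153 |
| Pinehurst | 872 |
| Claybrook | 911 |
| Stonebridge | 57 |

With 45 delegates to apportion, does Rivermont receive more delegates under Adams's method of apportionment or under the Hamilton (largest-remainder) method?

Adams: Oakdale 15, Rivermont 3, Pinehurst 13, Claybrook 13, Stonebridge 1.
Hamilton: Oakdale 15, Rivermont 2, Pinehurst 13, Claybrook 14, Stonebridge 1.
Rivermont gets 3 under Adams and 2 under Hamilton.

Adams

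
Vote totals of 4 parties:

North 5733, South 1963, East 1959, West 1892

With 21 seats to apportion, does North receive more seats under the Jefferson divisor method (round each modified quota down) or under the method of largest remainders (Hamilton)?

Jefferson: North 11, South 4, East 3, West 3.
Hamilton: North 10, South 4, East 4, West 3.
North gets 11 under Jefferson and 10 under Hamilton.

Jefferson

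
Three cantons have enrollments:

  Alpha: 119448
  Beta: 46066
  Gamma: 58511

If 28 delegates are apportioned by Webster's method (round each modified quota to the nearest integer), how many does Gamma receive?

Standard divisor 224025/28 ≈ 8000.893; standard quotas: Alpha 14.929, Beta 5.758, Gamma 7.313.
Rounding to the nearest integer gives Alpha 15, Beta 6, Gamma 7 — total 28, matching the house size, so no adjustment is needed.
Gamma receives 7.

7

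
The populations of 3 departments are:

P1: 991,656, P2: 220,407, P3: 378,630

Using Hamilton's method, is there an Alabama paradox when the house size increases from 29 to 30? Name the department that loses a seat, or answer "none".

At 29 seats: P1 18, P2 4, P3 7.
At 30 seats: P1 19, P2 4, P3 7.
No department's allocation decreased.

none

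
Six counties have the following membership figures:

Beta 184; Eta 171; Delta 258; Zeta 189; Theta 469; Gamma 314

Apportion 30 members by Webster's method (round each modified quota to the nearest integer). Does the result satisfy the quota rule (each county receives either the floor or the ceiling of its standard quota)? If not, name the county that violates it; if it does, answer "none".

none

Standard quotas: Beta 3.483, Eta 3.237, Delta 4.883, Zeta 3.577, Theta 8.877, Gamma 5.943.
Webster allocation: Beta 3, Eta 3, Delta 5, Zeta 4, Theta 9, Gamma 6.
Every allocation lies between the lower and upper quota.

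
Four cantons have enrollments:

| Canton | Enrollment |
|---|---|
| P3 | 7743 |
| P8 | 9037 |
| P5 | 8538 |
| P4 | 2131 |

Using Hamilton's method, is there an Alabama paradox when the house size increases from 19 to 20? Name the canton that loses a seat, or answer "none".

P4

At 19 seats: P3 5, P8 6, P5 6, P4 2.
At 20 seats: P3 6, P8 7, P5 6, P4 1.
P4 drops from 2 to 1.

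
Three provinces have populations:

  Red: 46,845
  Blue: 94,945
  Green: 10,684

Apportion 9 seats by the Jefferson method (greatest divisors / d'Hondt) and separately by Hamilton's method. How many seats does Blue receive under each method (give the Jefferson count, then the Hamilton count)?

6 and 5

Jefferson: Red 3, Blue 6, Green 0.
Hamilton: Red 3, Blue 5, Green 1.
Blue gets 6 under Jefferson and 5 under Hamilton.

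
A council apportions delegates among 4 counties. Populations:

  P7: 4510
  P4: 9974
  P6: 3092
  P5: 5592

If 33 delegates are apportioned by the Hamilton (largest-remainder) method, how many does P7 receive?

7

The standard divisor is 23168/33 ≈ 702.061.
Standard quotas: P7 6.4239, P4 14.2068, P6 4.4042, P5 7.9651.
Lower quotas: P7 6, P4 14, P6 4, P5 7 (sum 31, leaving 2 seats).
Remainders in descending order: P5 0.9651, P7 0.4239, P6 0.4042, P4 0.2068.
Largest remainders: P5, P7 receive the extra seats.
P7 receives 7.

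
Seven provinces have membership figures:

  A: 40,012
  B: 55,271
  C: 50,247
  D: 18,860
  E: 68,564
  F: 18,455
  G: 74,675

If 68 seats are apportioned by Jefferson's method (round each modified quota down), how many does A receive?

8

Standard divisor 326084/68 ≈ 4795.353; standard quotas: A 8.344, B 11.526, C 10.478, D 3.933, E 14.298, F 3.849, G 15.572.
Rounding down gives 8, 11, 10, 3, 14, 3, 15 = 64 seats, so the divisor must be adjusted.
With modified divisor 4590: modified quotas A 8.717, B 12.042, C 10.947, D 4.109, E 14.938, F 4.021, G 16.269.
Rounding down: A 8, B 12, C 10, D 4, E 14, F 4, G 16 (total 68).
A receives 8.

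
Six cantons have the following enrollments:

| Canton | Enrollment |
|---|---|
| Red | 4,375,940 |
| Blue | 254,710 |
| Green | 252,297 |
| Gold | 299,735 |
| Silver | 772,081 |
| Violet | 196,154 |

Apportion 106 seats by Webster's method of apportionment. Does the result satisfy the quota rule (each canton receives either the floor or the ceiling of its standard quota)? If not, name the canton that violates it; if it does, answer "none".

Standard quotas: Red 75.411, Blue 4.389, Green 4.348, Gold 5.165, Silver 13.305, Violet 3.380.
Webster allocation: Red 77, Blue 4, Green 4, Gold 5, Silver 13, Violet 3.
Red has quota 75.411 (lower 75, upper 76) but receives 77 — outside the quota interval.

Red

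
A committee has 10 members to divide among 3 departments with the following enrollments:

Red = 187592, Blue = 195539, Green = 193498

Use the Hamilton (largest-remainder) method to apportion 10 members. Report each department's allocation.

Standard divisor: 576629 ÷ 10 ≈ 57662.9.
Standard quotas: Red 3.2533, Blue 3.3911, Green 3.3557.
Lower quotas: Red 3, Blue 3, Green 3 (sum 9, leaving 1 seat).
Remainders in descending order: Blue 0.3911, Green 0.3557, Red 0.2533.
The surplus seat goes to Blue.

Red 3; Blue 4; Green 3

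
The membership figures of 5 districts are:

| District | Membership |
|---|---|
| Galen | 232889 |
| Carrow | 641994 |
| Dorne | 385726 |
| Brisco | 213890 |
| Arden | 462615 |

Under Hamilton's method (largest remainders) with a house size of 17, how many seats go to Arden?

4

Standard divisor: 1937114 ÷ 17 ≈ 113947.882.
Standard quotas: Galen 2.0438, Carrow 5.6341, Dorne 3.3851, Brisco 1.8771, Arden 4.0599.
Lower quotas: Galen 2, Carrow 5, Dorne 3, Brisco 1, Arden 4 (sum 15, leaving 2 seats).
Remainders in descending order: Brisco 0.8771, Carrow 0.6341, Dorne 0.3851, Arden 0.0599, Galen 0.0438.
Largest remainders: Brisco, Carrow receive the extra seats.
Arden receives 4.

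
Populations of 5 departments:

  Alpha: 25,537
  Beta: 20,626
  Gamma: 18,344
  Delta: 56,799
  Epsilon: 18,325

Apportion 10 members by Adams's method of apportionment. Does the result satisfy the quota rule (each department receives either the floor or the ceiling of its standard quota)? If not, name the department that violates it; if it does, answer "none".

Standard quotas: Alpha 1.829, Beta 1.477, Gamma 1.314, Delta 4.068, Epsilon 1.312.
Adams allocation: Alpha 2, Beta 2, Gamma 1, Delta 4, Epsilon 1.
Every allocation lies between the lower and upper quota.

none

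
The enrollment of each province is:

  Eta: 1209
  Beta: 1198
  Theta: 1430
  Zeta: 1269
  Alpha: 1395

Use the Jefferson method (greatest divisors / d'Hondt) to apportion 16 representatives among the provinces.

Eta=3, Beta=3, Theta=4, Zeta=3, Alpha=3

Standard divisor 6501/16 ≈ 406.312; standard quotas: Eta 2.976, Beta 2.948, Theta 3.519, Zeta 3.123, Alpha 3.433.
Rounding down gives 2, 2, 3, 3, 3 = 13 seats, so the divisor must be adjusted.
With modified divisor 353: modified quotas Eta 3.425, Beta 3.394, Theta 4.051, Zeta 3.595, Alpha 3.952.
Rounding down: Eta 3, Beta 3, Theta 4, Zeta 3, Alpha 3 (total 16).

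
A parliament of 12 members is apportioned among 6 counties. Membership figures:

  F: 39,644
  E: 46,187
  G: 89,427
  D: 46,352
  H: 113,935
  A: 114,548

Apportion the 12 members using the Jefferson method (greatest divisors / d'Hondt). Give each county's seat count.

Standard divisor 450093/12 ≈ 37507.75; standard quotas: F 1.057, E 1.231, G 2.384, D 1.236, H 3.038, A 3.054.
Rounding down gives 1, 1, 2, 1, 3, 3 = 11 seats, so the divisor must be adjusted.
With modified divisor 29200: modified quotas F 1.358, E 1.582, G 3.063, D 1.587, H 3.902, A 3.923.
Rounding down: F 1, E 1, G 3, D 1, H 3, A 3 (total 12).

F 1, E 1, G 3, D 1, H 3, A 3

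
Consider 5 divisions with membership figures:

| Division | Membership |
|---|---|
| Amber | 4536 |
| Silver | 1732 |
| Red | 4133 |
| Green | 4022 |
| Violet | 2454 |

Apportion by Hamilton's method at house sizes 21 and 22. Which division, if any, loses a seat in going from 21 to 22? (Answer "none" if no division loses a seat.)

At 21 seats: Amber 6, Silver 2, Red 5, Green 5, Violet 3.
At 22 seats: Amber 6, Silver 2, Red 6, Green 5, Violet 3.
No division's allocation decreased.

none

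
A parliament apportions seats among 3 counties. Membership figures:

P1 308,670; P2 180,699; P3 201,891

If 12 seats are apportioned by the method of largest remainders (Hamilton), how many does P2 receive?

Total 691260; standard divisor 691260/12 = 57605.
Standard quotas: P1 5.3584, P2 3.1369, P3 3.5047.
Lower quotas: P1 5, P2 3, P3 3 (sum 11, leaving 1 seat).
Remainders in descending order: P3 0.5047, P1 0.3584, P2 0.1369.
Largest remainder: P3 receives the extra seat.
P2 receives 3.

3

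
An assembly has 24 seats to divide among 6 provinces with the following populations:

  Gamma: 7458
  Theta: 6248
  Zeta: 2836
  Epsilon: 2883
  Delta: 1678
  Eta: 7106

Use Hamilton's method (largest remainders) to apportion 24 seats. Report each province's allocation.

Total 28209; standard divisor 28209/24 ≈ 1175.375.
Standard quotas: Gamma 6.3452, Theta 5.3158, Zeta 2.4128, Epsilon 2.4528, Delta 1.4276, Eta 6.0457.
Lower quotas: Gamma 6, Theta 5, Zeta 2, Epsilon 2, Delta 1, Eta 6 (sum 22, leaving 2 seats).
Remainders in descending order: Epsilon 0.4528, Delta 0.4276, Zeta 0.4128, Gamma 0.3452, Theta 0.3158, Eta 0.0457.
Largest remainders: Epsilon, Delta receive the extra seats.

Gamma 6; Theta 5; Zeta 2; Epsilon 3; Delta 2; Eta 6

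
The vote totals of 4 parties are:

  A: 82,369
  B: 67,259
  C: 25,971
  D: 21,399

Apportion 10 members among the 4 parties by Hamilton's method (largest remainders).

A=4; B=4; C=1; D=1

Total 196998; standard divisor 196998/10 ≈ 19699.8.
Standard quotas: A 4.1812, B 3.4142, C 1.3183, D 1.0863.
Lower quotas: A 4, B 3, C 1, D 1 (sum 9, leaving 1 seat).
Remainders in descending order: B 0.4142, C 0.3183, A 0.1812, D 0.0863.
The surplus seat goes to B.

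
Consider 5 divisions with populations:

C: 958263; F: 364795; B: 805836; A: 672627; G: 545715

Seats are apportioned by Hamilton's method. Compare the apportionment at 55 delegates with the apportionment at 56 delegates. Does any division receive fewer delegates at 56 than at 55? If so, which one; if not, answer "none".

At 55 seats: C 16, F 6, B 13, A 11, G 9.
At 56 seats: C 16, F 6, B 14, A 11, G 9.
No division's allocation decreased.

none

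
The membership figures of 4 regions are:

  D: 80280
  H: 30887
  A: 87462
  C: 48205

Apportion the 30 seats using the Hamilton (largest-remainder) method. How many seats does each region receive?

D 10; H 4; A 10; C 6

Total 246834; standard divisor 246834/30 ≈ 8227.8.
Standard quotas: D 9.7572, H 3.7540, A 10.6301, C 5.8588.
Lower quotas: D 9, H 3, A 10, C 5 (sum 27, leaving 3 seats).
Remainders in descending order: C 0.8588, D 0.7572, H 0.7540, A 0.6301.
Largest remainders: C, D, H receive the extra seats.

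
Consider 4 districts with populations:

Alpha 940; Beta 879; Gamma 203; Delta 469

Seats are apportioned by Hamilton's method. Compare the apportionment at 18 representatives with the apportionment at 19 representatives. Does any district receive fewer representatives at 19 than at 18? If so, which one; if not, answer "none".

Gamma

At 18 seats: Alpha 7, Beta 6, Gamma 2, Delta 3.
At 19 seats: Alpha 7, Beta 7, Gamma 1, Delta 4.
Gamma drops from 2 to 1.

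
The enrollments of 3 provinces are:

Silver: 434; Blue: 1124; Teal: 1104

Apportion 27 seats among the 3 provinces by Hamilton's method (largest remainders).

Silver=5, Blue=11, Teal=11

Total 2662; standard divisor 2662/27 ≈ 98.593.
Standard quotas: Silver 4.402, Blue 11.400, Teal 11.198.
Lower quotas: Silver 4, Blue 11, Teal 11 (sum 26, leaving 1 seat).
Remainders in descending order: Silver 0.402, Blue 0.400, Teal 0.198.
Largest remainder: Silver receives the extra seat.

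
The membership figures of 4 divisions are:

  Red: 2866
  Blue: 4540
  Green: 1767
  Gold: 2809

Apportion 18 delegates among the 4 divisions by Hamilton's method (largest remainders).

Red 4, Blue 7, Green 3, Gold 4

Standard divisor: 11982 ÷ 18 ≈ 665.667.
Standard quotas: Red 4.305, Blue 6.820, Green 2.654, Gold 4.220.
Lower quotas: Red 4, Blue 6, Green 2, Gold 4 (sum 16, leaving 2 seats).
Remainders in descending order: Blue 0.820, Green 0.654, Red 0.305, Gold 0.220.
Largest remainders: Blue, Green receive the extra seats.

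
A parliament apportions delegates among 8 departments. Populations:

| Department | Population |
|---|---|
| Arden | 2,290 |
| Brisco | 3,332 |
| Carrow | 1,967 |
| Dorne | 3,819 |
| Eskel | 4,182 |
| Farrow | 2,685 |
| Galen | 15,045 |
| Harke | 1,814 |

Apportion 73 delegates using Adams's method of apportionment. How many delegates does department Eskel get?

Standard divisor 35134/73 ≈ 481.288; standard quotas: Arden 4.758, Brisco 6.923, Carrow 4.087, Dorne 7.935, Eskel 8.689, Farrow 5.579, Galen 31.260, Harke 3.769.
Rounding up gives 5, 7, 5, 8, 9, 6, 32, 4 = 76 seats, so the divisor must be adjusted.
With modified divisor 510: modified quotas Arden 4.490, Brisco 6.533, Carrow 3.857, Dorne 7.488, Eskel 8.200, Farrow 5.265, Galen 29.500, Harke 3.557.
Rounding up: Arden 5, Brisco 7, Carrow 4, Dorne 8, Eskel 9, Farrow 6, Galen 30, Harke 4 (total 73).
Eskel receives 9.

9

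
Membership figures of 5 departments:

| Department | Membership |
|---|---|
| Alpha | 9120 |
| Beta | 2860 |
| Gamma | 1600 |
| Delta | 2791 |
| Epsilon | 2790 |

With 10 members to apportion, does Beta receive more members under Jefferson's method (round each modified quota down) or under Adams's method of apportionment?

Adams

Jefferson: Alpha 6, Beta 1, Gamma 1, Delta 1, Epsilon 1.
Adams: Alpha 4, Beta 2, Gamma 1, Delta 2, Epsilon 1.
Beta gets 1 under Jefferson and 2 under Adams.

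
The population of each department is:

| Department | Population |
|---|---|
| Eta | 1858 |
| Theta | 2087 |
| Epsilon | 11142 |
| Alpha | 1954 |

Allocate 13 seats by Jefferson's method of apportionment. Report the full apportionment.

Standard divisor 17041/13 ≈ 1310.846; standard quotas: Eta 1.417, Theta 1.592, Epsilon 8.500, Alpha 1.491.
Rounding down gives 1, 1, 8, 1 = 11 seats, so the divisor must be adjusted.
With modified divisor 1100: modified quotas Eta 1.689, Theta 1.897, Epsilon 10.129, Alpha 1.776.
Rounding down: Eta 1, Theta 1, Epsilon 10, Alpha 1 (total 13).

Eta 1, Theta 1, Epsilon 10, Alpha 1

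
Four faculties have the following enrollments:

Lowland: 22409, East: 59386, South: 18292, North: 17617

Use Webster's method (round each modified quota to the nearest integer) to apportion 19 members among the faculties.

Standard divisor 117704/19 ≈ 6194.947; standard quotas: Lowland 3.617, East 9.586, South 2.953, North 2.844.
Rounding to the nearest integer gives 4, 10, 3, 3 = 20 seats, so the divisor must be adjusted.
With modified divisor 6300: modified quotas Lowland 3.557, East 9.426, South 2.903, North 2.796.
Rounding to the nearest integer: Lowland 4, East 9, South 3, North 3 (total 19).

Lowland 4, East 9, South 3, North 3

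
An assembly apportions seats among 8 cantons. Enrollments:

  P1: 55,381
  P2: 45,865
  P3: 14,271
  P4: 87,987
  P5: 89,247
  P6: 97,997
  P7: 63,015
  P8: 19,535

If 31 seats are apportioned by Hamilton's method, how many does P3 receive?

Total 473298; standard divisor 473298/31 ≈ 15267.677.
Standard quotas: P1 3.6273, P2 3.0041, P3 0.9347, P4 5.7630, P5 5.8455, P6 6.4186, P7 4.1273, P8 1.2795.
Lower quotas: P1 3, P2 3, P3 0, P4 5, P5 5, P6 6, P7 4, P8 1 (sum 27, leaving 4 seats).
Remainders in descending order: P3 0.9347, P5 0.8455, P4 0.7630, P1 0.6273, P6 0.4186, P8 0.2795, P7 0.1273, P2 0.0041.
The surplus seats go to P3, P5, P4, P1.
P3 receives 1.

1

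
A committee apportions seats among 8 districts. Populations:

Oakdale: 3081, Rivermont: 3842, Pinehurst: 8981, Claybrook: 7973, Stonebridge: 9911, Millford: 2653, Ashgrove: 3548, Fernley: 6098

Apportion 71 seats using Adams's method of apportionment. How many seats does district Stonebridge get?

15

Standard divisor 46087/71 ≈ 649.113; standard quotas: Oakdale 4.746, Rivermont 5.919, Pinehurst 13.836, Claybrook 12.283, Stonebridge 15.269, Millford 4.087, Ashgrove 5.466, Fernley 9.394.
Rounding up gives 5, 6, 14, 13, 16, 5, 6, 10 = 75 seats, so the divisor must be adjusted.
With modified divisor 680: modified quotas Oakdale 4.531, Rivermont 5.650, Pinehurst 13.207, Claybrook 11.725, Stonebridge 14.575, Millford 3.901, Ashgrove 5.218, Fernley 8.968.
Rounding up: Oakdale 5, Rivermont 6, Pinehurst 14, Claybrook 12, Stonebridge 15, Millford 4, Ashgrove 6, Fernley 9 (total 71).
Stonebridge receives 15.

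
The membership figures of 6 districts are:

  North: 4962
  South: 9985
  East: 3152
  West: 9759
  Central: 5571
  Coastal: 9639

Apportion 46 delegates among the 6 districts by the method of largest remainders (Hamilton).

North 5, South 11, East 3, West 11, Central 6, Coastal 10

Standard divisor: 43068 ÷ 46 ≈ 936.261.
Standard quotas: North 5.2998, South 10.6648, East 3.3666, West 10.4234, Central 5.9503, Coastal 10.2952.
Lower quotas: North 5, South 10, East 3, West 10, Central 5, Coastal 10 (sum 43, leaving 3 seats).
Remainders in descending order: Central 0.9503, South 0.6648, West 0.4234, East 0.3666, North 0.2998, Coastal 0.2952.
Largest remainders: Central, South, West receive the extra seats.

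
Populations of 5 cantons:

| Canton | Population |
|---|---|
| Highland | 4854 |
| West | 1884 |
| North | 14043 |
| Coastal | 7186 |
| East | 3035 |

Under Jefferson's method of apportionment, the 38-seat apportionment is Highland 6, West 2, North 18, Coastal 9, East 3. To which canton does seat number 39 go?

East

Priority for the next seat is population ÷ (current seats + 1).
Priorities: Highland 693.429, West 628.000, North 739.105, Coastal 718.600, East 758.750.
Highest priority: East.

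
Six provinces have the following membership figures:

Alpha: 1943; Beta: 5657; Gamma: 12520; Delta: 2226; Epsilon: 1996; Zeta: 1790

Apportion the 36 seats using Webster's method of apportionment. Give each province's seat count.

Standard divisor 26132/36 ≈ 725.889; standard quotas: Alpha 2.677, Beta 7.793, Gamma 17.248, Delta 3.067, Epsilon 2.750, Zeta 2.466.
Rounding to the nearest integer gives Alpha 3, Beta 8, Gamma 17, Delta 3, Epsilon 3, Zeta 2 — total 36, matching the house size, so no adjustment is needed.

Alpha: 3, Beta: 8, Gamma: 17, Delta: 3, Epsilon: 3, Zeta: 2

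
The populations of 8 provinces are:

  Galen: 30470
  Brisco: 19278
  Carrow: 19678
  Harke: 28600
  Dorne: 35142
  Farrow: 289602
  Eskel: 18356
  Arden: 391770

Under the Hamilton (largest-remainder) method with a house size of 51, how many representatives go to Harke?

The standard divisor is 832896/51 ≈ 16331.294.
Standard quotas: Galen 1.8657, Brisco 1.1804, Carrow 1.2049, Harke 1.7512, Dorne 2.1518, Farrow 17.7329, Eskel 1.1240, Arden 23.9889.
Lower quotas: Galen 1, Brisco 1, Carrow 1, Harke 1, Dorne 2, Farrow 17, Eskel 1, Arden 23 (sum 47, leaving 4 seats).
Remainders in descending order: Arden 0.9889, Galen 0.8657, Harke 0.7512, Farrow 0.7329, Carrow 0.2049, Brisco 0.1804, Dorne 0.1518, Eskel 0.1240.
Largest remainders: Arden, Galen, Harke, Farrow receive the extra seats.
Harke receives 2.

2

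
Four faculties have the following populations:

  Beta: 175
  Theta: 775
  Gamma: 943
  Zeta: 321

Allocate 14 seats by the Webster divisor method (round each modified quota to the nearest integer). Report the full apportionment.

Standard divisor 2214/14 ≈ 158.143; standard quotas: Beta 1.107, Theta 4.901, Gamma 5.963, Zeta 2.030.
Rounding to the nearest integer gives Beta 1, Theta 5, Gamma 6, Zeta 2 — total 14, matching the house size, so no adjustment is needed.

Beta: 1; Theta: 5; Gamma: 6; Zeta: 2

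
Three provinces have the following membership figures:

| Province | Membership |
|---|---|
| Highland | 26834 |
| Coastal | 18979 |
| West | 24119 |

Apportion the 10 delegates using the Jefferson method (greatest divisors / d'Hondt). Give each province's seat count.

Highland: 4; Coastal: 3; West: 3

Standard divisor 69932/10 ≈ 6993.2; standard quotas: Highland 3.837, Coastal 2.714, West 3.449.
Rounding down gives 3, 2, 3 = 8 seats, so the divisor must be adjusted.
With modified divisor 6200: modified quotas Highland 4.328, Coastal 3.061, West 3.890.
Rounding down: Highland 4, Coastal 3, West 3 (total 10).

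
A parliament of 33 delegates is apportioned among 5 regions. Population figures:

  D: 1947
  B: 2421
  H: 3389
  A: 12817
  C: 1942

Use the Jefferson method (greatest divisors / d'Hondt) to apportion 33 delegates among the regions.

Standard divisor 22516/33 ≈ 682.303; standard quotas: D 2.854, B 3.548, H 4.967, A 18.785, C 2.846.
Rounding down gives 2, 3, 4, 18, 2 = 29 seats, so the divisor must be adjusted.
With modified divisor 642.8: modified quotas D 3.029, B 3.766, H 5.272, A 19.939, C 3.021.
Rounding down: D 3, B 3, H 5, A 19, C 3 (total 33).

D 3, B 3, H 5, A 19, C 3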